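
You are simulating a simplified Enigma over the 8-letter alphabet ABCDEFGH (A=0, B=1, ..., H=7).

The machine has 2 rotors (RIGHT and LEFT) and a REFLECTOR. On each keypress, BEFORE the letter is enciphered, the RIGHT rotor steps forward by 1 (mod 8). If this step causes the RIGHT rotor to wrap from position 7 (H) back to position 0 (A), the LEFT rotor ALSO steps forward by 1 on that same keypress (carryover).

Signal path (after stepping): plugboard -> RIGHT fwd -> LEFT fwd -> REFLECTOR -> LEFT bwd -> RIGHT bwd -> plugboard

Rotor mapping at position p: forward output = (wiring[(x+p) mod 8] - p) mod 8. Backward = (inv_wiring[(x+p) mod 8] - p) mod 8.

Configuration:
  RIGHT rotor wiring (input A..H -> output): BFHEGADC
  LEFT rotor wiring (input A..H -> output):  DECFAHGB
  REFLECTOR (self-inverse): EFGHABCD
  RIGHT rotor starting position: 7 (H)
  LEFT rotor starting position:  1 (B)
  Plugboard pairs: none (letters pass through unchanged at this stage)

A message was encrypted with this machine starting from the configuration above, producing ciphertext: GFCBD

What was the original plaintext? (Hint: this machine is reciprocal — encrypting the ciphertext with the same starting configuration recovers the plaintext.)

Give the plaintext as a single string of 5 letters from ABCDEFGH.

Answer: EEFFG

Derivation:
Char 1 ('G'): step: R->0, L->2 (L advanced); G->plug->G->R->D->L->F->refl->B->L'->G->R'->E->plug->E
Char 2 ('F'): step: R->1, L=2; F->plug->F->R->C->L->G->refl->C->L'->H->R'->E->plug->E
Char 3 ('C'): step: R->2, L=2; C->plug->C->R->E->L->E->refl->A->L'->A->R'->F->plug->F
Char 4 ('B'): step: R->3, L=2; B->plug->B->R->D->L->F->refl->B->L'->G->R'->F->plug->F
Char 5 ('D'): step: R->4, L=2; D->plug->D->R->G->L->B->refl->F->L'->D->R'->G->plug->G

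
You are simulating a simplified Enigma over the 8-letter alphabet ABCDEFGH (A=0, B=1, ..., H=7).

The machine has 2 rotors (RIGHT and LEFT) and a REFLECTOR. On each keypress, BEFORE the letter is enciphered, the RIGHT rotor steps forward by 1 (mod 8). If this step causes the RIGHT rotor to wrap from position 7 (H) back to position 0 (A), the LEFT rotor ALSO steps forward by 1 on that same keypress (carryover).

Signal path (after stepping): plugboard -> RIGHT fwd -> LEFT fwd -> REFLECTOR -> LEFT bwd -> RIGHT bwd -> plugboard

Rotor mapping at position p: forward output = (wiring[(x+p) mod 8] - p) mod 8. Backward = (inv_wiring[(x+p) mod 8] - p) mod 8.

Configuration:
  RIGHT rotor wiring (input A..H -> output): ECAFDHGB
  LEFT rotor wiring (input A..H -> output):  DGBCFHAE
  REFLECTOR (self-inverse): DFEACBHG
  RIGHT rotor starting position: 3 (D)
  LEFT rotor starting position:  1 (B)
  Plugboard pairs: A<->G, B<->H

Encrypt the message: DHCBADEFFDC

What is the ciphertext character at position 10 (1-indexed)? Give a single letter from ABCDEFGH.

Char 1 ('D'): step: R->4, L=1; D->plug->D->R->F->L->H->refl->G->L'->E->R'->G->plug->A
Char 2 ('H'): step: R->5, L=1; H->plug->B->R->B->L->A->refl->D->L'->G->R'->H->plug->B
Char 3 ('C'): step: R->6, L=1; C->plug->C->R->G->L->D->refl->A->L'->B->R'->H->plug->B
Char 4 ('B'): step: R->7, L=1; B->plug->H->R->H->L->C->refl->E->L'->D->R'->C->plug->C
Char 5 ('A'): step: R->0, L->2 (L advanced); A->plug->G->R->G->L->B->refl->F->L'->D->R'->E->plug->E
Char 6 ('D'): step: R->1, L=2; D->plug->D->R->C->L->D->refl->A->L'->B->R'->A->plug->G
Char 7 ('E'): step: R->2, L=2; E->plug->E->R->E->L->G->refl->H->L'->A->R'->H->plug->B
Char 8 ('F'): step: R->3, L=2; F->plug->F->R->B->L->A->refl->D->L'->C->R'->A->plug->G
Char 9 ('F'): step: R->4, L=2; F->plug->F->R->G->L->B->refl->F->L'->D->R'->B->plug->H
Char 10 ('D'): step: R->5, L=2; D->plug->D->R->H->L->E->refl->C->L'->F->R'->E->plug->E

E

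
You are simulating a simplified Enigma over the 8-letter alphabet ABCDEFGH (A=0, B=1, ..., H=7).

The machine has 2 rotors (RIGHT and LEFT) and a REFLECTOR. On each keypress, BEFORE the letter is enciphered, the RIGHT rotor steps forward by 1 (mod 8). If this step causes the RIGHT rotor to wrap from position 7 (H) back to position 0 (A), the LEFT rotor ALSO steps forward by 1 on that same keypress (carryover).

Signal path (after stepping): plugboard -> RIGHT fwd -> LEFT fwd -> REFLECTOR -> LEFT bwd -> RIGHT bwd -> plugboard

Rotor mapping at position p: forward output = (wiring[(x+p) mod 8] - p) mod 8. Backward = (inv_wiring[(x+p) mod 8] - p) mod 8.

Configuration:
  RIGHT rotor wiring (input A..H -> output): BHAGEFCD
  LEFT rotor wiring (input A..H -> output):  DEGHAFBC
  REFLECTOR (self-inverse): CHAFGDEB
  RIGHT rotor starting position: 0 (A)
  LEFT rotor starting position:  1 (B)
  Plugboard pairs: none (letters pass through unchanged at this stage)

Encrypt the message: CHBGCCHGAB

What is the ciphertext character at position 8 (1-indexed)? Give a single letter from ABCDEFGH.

Char 1 ('C'): step: R->1, L=1; C->plug->C->R->F->L->A->refl->C->L'->H->R'->B->plug->B
Char 2 ('H'): step: R->2, L=1; H->plug->H->R->F->L->A->refl->C->L'->H->R'->G->plug->G
Char 3 ('B'): step: R->3, L=1; B->plug->B->R->B->L->F->refl->D->L'->A->R'->E->plug->E
Char 4 ('G'): step: R->4, L=1; G->plug->G->R->E->L->E->refl->G->L'->C->R'->H->plug->H
Char 5 ('C'): step: R->5, L=1; C->plug->C->R->G->L->B->refl->H->L'->D->R'->F->plug->F
Char 6 ('C'): step: R->6, L=1; C->plug->C->R->D->L->H->refl->B->L'->G->R'->G->plug->G
Char 7 ('H'): step: R->7, L=1; H->plug->H->R->D->L->H->refl->B->L'->G->R'->G->plug->G
Char 8 ('G'): step: R->0, L->2 (L advanced); G->plug->G->R->C->L->G->refl->E->L'->A->R'->C->plug->C

C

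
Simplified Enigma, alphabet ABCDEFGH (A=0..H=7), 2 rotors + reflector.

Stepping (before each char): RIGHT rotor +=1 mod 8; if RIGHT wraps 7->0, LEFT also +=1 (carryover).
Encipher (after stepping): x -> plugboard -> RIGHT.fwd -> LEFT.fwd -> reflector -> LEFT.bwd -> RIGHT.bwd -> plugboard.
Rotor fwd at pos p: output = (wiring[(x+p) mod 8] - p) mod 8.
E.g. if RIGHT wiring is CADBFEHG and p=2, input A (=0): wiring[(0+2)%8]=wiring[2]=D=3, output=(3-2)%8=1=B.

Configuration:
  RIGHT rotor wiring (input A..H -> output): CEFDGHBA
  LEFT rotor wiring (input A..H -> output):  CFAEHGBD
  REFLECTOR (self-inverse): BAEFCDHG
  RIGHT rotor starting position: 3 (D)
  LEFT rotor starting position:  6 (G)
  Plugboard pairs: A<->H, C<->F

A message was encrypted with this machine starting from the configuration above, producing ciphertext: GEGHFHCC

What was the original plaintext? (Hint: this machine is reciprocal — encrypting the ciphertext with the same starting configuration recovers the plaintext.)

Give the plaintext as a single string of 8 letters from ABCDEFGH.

Char 1 ('G'): step: R->4, L=6; G->plug->G->R->B->L->F->refl->D->L'->A->R'->F->plug->C
Char 2 ('E'): step: R->5, L=6; E->plug->E->R->H->L->A->refl->B->L'->G->R'->G->plug->G
Char 3 ('G'): step: R->6, L=6; G->plug->G->R->A->L->D->refl->F->L'->B->R'->H->plug->A
Char 4 ('H'): step: R->7, L=6; H->plug->A->R->B->L->F->refl->D->L'->A->R'->G->plug->G
Char 5 ('F'): step: R->0, L->7 (L advanced); F->plug->C->R->F->L->A->refl->B->L'->D->R'->D->plug->D
Char 6 ('H'): step: R->1, L=7; H->plug->A->R->D->L->B->refl->A->L'->F->R'->D->plug->D
Char 7 ('C'): step: R->2, L=7; C->plug->F->R->G->L->H->refl->G->L'->C->R'->H->plug->A
Char 8 ('C'): step: R->3, L=7; C->plug->F->R->H->L->C->refl->E->L'->A->R'->A->plug->H

Answer: CGAGDDAH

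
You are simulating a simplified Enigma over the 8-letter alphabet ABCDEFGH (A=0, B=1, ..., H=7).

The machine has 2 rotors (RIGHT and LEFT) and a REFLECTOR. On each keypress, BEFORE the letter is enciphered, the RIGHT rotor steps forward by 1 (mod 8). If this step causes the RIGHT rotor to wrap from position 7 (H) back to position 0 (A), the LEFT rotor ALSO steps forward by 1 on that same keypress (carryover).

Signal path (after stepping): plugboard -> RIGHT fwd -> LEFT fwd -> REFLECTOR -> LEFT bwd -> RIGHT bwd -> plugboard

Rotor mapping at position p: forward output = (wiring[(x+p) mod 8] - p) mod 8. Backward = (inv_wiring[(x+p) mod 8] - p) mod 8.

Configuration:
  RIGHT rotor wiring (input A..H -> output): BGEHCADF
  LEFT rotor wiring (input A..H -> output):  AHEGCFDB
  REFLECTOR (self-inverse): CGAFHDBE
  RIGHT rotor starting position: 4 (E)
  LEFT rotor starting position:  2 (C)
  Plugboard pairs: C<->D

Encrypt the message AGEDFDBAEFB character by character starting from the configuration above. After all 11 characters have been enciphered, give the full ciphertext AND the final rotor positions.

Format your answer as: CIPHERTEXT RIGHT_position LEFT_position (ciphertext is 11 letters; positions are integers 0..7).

Answer: FEBCBBACBEF 7 3

Derivation:
Char 1 ('A'): step: R->5, L=2; A->plug->A->R->D->L->D->refl->F->L'->H->R'->F->plug->F
Char 2 ('G'): step: R->6, L=2; G->plug->G->R->E->L->B->refl->G->L'->G->R'->E->plug->E
Char 3 ('E'): step: R->7, L=2; E->plug->E->R->A->L->C->refl->A->L'->C->R'->B->plug->B
Char 4 ('D'): step: R->0, L->3 (L advanced); D->plug->C->R->E->L->G->refl->B->L'->H->R'->D->plug->C
Char 5 ('F'): step: R->1, L=3; F->plug->F->R->C->L->C->refl->A->L'->D->R'->B->plug->B
Char 6 ('D'): step: R->2, L=3; D->plug->C->R->A->L->D->refl->F->L'->F->R'->B->plug->B
Char 7 ('B'): step: R->3, L=3; B->plug->B->R->H->L->B->refl->G->L'->E->R'->A->plug->A
Char 8 ('A'): step: R->4, L=3; A->plug->A->R->G->L->E->refl->H->L'->B->R'->D->plug->C
Char 9 ('E'): step: R->5, L=3; E->plug->E->R->B->L->H->refl->E->L'->G->R'->B->plug->B
Char 10 ('F'): step: R->6, L=3; F->plug->F->R->B->L->H->refl->E->L'->G->R'->E->plug->E
Char 11 ('B'): step: R->7, L=3; B->plug->B->R->C->L->C->refl->A->L'->D->R'->F->plug->F
Final: ciphertext=FEBCBBACBEF, RIGHT=7, LEFT=3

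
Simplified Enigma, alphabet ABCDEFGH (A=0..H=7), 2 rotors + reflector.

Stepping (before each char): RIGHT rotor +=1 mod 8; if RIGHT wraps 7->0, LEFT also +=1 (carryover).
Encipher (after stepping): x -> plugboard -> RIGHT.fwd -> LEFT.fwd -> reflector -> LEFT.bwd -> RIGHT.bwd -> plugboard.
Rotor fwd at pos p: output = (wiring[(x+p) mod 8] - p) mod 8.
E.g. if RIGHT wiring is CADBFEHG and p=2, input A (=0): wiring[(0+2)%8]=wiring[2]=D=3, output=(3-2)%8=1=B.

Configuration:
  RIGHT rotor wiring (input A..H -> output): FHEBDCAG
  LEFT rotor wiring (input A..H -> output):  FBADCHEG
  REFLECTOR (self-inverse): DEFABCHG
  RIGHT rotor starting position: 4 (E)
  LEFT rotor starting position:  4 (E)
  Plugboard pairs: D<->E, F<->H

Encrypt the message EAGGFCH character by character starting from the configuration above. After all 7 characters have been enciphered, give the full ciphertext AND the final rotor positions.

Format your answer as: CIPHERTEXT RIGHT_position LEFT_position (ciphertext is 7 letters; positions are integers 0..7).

Char 1 ('E'): step: R->5, L=4; E->plug->D->R->A->L->G->refl->H->L'->H->R'->F->plug->H
Char 2 ('A'): step: R->6, L=4; A->plug->A->R->C->L->A->refl->D->L'->B->R'->D->plug->E
Char 3 ('G'): step: R->7, L=4; G->plug->G->R->D->L->C->refl->F->L'->F->R'->D->plug->E
Char 4 ('G'): step: R->0, L->5 (L advanced); G->plug->G->R->A->L->C->refl->F->L'->H->R'->B->plug->B
Char 5 ('F'): step: R->1, L=5; F->plug->H->R->E->L->E->refl->B->L'->C->R'->D->plug->E
Char 6 ('C'): step: R->2, L=5; C->plug->C->R->B->L->H->refl->G->L'->G->R'->E->plug->D
Char 7 ('H'): step: R->3, L=5; H->plug->F->R->C->L->B->refl->E->L'->E->R'->G->plug->G
Final: ciphertext=HEEBEDG, RIGHT=3, LEFT=5

Answer: HEEBEDG 3 5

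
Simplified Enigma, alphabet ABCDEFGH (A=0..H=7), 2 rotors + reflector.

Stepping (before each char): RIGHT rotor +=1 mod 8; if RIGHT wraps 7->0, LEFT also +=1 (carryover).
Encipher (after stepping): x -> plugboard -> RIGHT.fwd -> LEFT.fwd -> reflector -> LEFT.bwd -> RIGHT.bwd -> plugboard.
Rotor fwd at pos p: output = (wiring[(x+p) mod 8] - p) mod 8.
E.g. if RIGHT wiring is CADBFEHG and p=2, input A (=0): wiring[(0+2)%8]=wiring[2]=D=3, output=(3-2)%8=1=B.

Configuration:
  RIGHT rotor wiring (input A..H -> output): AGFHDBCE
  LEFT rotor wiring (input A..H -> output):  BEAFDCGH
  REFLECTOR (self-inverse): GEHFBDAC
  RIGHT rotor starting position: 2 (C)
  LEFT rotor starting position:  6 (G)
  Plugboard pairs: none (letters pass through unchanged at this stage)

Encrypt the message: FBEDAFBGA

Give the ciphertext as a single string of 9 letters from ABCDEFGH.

Char 1 ('F'): step: R->3, L=6; F->plug->F->R->F->L->H->refl->C->L'->E->R'->A->plug->A
Char 2 ('B'): step: R->4, L=6; B->plug->B->R->F->L->H->refl->C->L'->E->R'->E->plug->E
Char 3 ('E'): step: R->5, L=6; E->plug->E->R->B->L->B->refl->E->L'->H->R'->C->plug->C
Char 4 ('D'): step: R->6, L=6; D->plug->D->R->A->L->A->refl->G->L'->D->R'->H->plug->H
Char 5 ('A'): step: R->7, L=6; A->plug->A->R->F->L->H->refl->C->L'->E->R'->F->plug->F
Char 6 ('F'): step: R->0, L->7 (L advanced); F->plug->F->R->B->L->C->refl->H->L'->H->R'->D->plug->D
Char 7 ('B'): step: R->1, L=7; B->plug->B->R->E->L->G->refl->A->L'->A->R'->E->plug->E
Char 8 ('G'): step: R->2, L=7; G->plug->G->R->G->L->D->refl->F->L'->C->R'->F->plug->F
Char 9 ('A'): step: R->3, L=7; A->plug->A->R->E->L->G->refl->A->L'->A->R'->B->plug->B

Answer: AECHFDEFB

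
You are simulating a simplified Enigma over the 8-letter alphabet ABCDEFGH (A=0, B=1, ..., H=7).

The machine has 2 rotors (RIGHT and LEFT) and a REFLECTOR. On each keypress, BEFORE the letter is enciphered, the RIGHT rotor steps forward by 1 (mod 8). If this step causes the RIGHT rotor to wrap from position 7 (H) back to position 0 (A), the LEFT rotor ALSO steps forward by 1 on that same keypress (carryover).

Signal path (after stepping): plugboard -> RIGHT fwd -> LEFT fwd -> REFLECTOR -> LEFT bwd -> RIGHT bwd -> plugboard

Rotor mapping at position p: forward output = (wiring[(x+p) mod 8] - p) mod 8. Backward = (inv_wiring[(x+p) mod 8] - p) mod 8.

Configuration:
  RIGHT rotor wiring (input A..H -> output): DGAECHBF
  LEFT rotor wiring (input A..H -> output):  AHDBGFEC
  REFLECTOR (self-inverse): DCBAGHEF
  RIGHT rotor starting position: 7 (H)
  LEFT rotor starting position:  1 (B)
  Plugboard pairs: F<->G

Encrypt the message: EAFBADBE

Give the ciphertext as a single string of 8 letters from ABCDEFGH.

Answer: BCEAGAHG

Derivation:
Char 1 ('E'): step: R->0, L->2 (L advanced); E->plug->E->R->C->L->E->refl->G->L'->G->R'->B->plug->B
Char 2 ('A'): step: R->1, L=2; A->plug->A->R->F->L->A->refl->D->L'->D->R'->C->plug->C
Char 3 ('F'): step: R->2, L=2; F->plug->G->R->B->L->H->refl->F->L'->H->R'->E->plug->E
Char 4 ('B'): step: R->3, L=2; B->plug->B->R->H->L->F->refl->H->L'->B->R'->A->plug->A
Char 5 ('A'): step: R->4, L=2; A->plug->A->R->G->L->G->refl->E->L'->C->R'->F->plug->G
Char 6 ('D'): step: R->5, L=2; D->plug->D->R->G->L->G->refl->E->L'->C->R'->A->plug->A
Char 7 ('B'): step: R->6, L=2; B->plug->B->R->H->L->F->refl->H->L'->B->R'->H->plug->H
Char 8 ('E'): step: R->7, L=2; E->plug->E->R->F->L->A->refl->D->L'->D->R'->F->plug->G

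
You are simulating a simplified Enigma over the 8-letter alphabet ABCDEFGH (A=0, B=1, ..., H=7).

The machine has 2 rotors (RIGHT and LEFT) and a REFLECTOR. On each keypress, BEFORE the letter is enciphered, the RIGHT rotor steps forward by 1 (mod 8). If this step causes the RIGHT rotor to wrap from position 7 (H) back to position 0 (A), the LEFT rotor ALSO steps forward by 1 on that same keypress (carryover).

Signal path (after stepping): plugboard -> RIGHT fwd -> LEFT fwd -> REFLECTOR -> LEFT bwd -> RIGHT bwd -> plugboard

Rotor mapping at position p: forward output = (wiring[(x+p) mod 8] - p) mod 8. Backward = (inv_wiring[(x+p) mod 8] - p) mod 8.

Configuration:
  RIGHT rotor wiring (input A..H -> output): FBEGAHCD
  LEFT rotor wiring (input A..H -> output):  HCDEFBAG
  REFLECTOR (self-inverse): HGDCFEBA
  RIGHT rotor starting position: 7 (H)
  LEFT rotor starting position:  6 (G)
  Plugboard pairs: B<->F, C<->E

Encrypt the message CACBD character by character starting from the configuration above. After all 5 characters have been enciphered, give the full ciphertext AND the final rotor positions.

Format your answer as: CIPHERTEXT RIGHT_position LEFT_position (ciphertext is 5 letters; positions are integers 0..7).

Char 1 ('C'): step: R->0, L->7 (L advanced); C->plug->E->R->A->L->H->refl->A->L'->B->R'->B->plug->F
Char 2 ('A'): step: R->1, L=7; A->plug->A->R->A->L->H->refl->A->L'->B->R'->F->plug->B
Char 3 ('C'): step: R->2, L=7; C->plug->E->R->A->L->H->refl->A->L'->B->R'->F->plug->B
Char 4 ('B'): step: R->3, L=7; B->plug->F->R->C->L->D->refl->C->L'->G->R'->G->plug->G
Char 5 ('D'): step: R->4, L=7; D->plug->D->R->H->L->B->refl->G->L'->F->R'->F->plug->B
Final: ciphertext=FBBGB, RIGHT=4, LEFT=7

Answer: FBBGB 4 7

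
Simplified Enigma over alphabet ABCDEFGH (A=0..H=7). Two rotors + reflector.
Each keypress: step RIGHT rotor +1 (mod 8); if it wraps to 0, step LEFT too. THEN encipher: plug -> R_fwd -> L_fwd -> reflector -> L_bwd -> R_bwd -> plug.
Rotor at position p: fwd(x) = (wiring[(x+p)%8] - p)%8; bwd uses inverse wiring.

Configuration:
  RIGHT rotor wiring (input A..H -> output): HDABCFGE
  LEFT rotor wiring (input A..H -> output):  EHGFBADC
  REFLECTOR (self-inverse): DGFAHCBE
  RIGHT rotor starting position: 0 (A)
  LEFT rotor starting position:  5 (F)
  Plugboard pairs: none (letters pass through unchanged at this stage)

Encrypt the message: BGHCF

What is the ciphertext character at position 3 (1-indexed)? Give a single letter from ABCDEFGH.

Char 1 ('B'): step: R->1, L=5; B->plug->B->R->H->L->E->refl->H->L'->D->R'->G->plug->G
Char 2 ('G'): step: R->2, L=5; G->plug->G->R->F->L->B->refl->G->L'->B->R'->H->plug->H
Char 3 ('H'): step: R->3, L=5; H->plug->H->R->F->L->B->refl->G->L'->B->R'->E->plug->E

E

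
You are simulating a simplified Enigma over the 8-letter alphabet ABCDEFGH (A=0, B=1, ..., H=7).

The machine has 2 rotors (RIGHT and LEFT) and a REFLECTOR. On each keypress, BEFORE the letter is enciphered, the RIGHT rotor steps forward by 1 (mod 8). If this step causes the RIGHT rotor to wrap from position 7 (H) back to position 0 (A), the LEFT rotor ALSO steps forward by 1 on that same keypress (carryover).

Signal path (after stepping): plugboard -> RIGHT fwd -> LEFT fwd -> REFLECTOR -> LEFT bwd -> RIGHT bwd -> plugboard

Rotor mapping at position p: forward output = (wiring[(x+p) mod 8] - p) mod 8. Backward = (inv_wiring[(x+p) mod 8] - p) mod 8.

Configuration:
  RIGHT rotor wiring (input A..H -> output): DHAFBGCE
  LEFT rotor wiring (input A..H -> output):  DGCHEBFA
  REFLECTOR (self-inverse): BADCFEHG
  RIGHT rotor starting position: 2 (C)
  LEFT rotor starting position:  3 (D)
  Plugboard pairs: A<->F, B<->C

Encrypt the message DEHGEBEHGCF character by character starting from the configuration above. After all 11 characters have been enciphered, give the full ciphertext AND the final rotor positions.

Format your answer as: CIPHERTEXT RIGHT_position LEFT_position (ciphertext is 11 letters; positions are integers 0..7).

Answer: FCGCHGCBCDA 5 4

Derivation:
Char 1 ('D'): step: R->3, L=3; D->plug->D->R->H->L->H->refl->G->L'->C->R'->A->plug->F
Char 2 ('E'): step: R->4, L=3; E->plug->E->R->H->L->H->refl->G->L'->C->R'->B->plug->C
Char 3 ('H'): step: R->5, L=3; H->plug->H->R->E->L->F->refl->E->L'->A->R'->G->plug->G
Char 4 ('G'): step: R->6, L=3; G->plug->G->R->D->L->C->refl->D->L'->G->R'->B->plug->C
Char 5 ('E'): step: R->7, L=3; E->plug->E->R->G->L->D->refl->C->L'->D->R'->H->plug->H
Char 6 ('B'): step: R->0, L->4 (L advanced); B->plug->C->R->A->L->A->refl->B->L'->C->R'->G->plug->G
Char 7 ('E'): step: R->1, L=4; E->plug->E->R->F->L->C->refl->D->L'->H->R'->B->plug->C
Char 8 ('H'): step: R->2, L=4; H->plug->H->R->F->L->C->refl->D->L'->H->R'->C->plug->B
Char 9 ('G'): step: R->3, L=4; G->plug->G->R->E->L->H->refl->G->L'->G->R'->B->plug->C
Char 10 ('C'): step: R->4, L=4; C->plug->B->R->C->L->B->refl->A->L'->A->R'->D->plug->D
Char 11 ('F'): step: R->5, L=4; F->plug->A->R->B->L->F->refl->E->L'->D->R'->F->plug->A
Final: ciphertext=FCGCHGCBCDA, RIGHT=5, LEFT=4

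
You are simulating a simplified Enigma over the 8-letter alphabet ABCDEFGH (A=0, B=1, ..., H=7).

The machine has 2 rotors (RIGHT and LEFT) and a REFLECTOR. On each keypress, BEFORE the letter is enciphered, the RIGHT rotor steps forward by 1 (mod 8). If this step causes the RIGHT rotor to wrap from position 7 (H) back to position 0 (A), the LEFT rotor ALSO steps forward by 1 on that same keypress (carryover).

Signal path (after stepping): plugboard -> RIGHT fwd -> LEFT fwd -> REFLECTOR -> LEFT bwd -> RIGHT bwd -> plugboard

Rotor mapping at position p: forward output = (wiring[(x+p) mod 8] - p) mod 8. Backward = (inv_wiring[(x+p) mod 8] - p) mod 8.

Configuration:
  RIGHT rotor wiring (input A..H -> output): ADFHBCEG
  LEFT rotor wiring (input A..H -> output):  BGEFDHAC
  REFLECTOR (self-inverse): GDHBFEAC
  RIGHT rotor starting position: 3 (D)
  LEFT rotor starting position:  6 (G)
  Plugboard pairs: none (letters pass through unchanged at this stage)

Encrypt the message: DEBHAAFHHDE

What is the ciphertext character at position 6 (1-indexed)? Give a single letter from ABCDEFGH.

Char 1 ('D'): step: R->4, L=6; D->plug->D->R->C->L->D->refl->B->L'->H->R'->F->plug->F
Char 2 ('E'): step: R->5, L=6; E->plug->E->R->G->L->F->refl->E->L'->B->R'->C->plug->C
Char 3 ('B'): step: R->6, L=6; B->plug->B->R->A->L->C->refl->H->L'->F->R'->D->plug->D
Char 4 ('H'): step: R->7, L=6; H->plug->H->R->F->L->H->refl->C->L'->A->R'->E->plug->E
Char 5 ('A'): step: R->0, L->7 (L advanced); A->plug->A->R->A->L->D->refl->B->L'->H->R'->D->plug->D
Char 6 ('A'): step: R->1, L=7; A->plug->A->R->C->L->H->refl->C->L'->B->R'->E->plug->E

E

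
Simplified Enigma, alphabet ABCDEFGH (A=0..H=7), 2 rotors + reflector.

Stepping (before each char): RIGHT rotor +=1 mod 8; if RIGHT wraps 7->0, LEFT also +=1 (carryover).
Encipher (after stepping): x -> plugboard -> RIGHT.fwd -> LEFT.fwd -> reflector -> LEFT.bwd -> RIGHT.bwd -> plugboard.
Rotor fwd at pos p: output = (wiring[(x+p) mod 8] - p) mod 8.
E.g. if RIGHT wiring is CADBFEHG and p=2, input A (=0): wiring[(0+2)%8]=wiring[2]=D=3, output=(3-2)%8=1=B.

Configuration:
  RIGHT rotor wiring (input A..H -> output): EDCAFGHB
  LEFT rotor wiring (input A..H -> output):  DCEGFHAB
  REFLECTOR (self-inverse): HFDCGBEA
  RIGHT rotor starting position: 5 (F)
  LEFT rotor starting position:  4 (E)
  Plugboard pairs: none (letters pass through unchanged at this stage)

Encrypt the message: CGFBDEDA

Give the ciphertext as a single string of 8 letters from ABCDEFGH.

Char 1 ('C'): step: R->6, L=4; C->plug->C->R->G->L->A->refl->H->L'->E->R'->E->plug->E
Char 2 ('G'): step: R->7, L=4; G->plug->G->R->H->L->C->refl->D->L'->B->R'->E->plug->E
Char 3 ('F'): step: R->0, L->5 (L advanced); F->plug->F->R->G->L->B->refl->F->L'->E->R'->A->plug->A
Char 4 ('B'): step: R->1, L=5; B->plug->B->R->B->L->D->refl->C->L'->A->R'->G->plug->G
Char 5 ('D'): step: R->2, L=5; D->plug->D->R->E->L->F->refl->B->L'->G->R'->B->plug->B
Char 6 ('E'): step: R->3, L=5; E->plug->E->R->G->L->B->refl->F->L'->E->R'->D->plug->D
Char 7 ('D'): step: R->4, L=5; D->plug->D->R->F->L->H->refl->A->L'->H->R'->F->plug->F
Char 8 ('A'): step: R->5, L=5; A->plug->A->R->B->L->D->refl->C->L'->A->R'->H->plug->H

Answer: EEAGBDFH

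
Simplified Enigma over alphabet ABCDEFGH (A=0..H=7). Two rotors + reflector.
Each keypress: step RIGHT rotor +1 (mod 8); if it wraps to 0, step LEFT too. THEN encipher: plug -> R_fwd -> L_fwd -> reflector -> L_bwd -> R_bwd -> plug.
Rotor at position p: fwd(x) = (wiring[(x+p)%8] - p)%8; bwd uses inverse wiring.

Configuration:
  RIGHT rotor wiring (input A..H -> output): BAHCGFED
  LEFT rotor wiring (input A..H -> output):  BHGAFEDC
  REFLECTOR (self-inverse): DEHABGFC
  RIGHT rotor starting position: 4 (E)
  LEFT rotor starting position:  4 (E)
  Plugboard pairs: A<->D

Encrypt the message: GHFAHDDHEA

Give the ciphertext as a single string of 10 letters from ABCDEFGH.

Char 1 ('G'): step: R->5, L=4; G->plug->G->R->F->L->D->refl->A->L'->B->R'->H->plug->H
Char 2 ('H'): step: R->6, L=4; H->plug->H->R->H->L->E->refl->B->L'->A->R'->G->plug->G
Char 3 ('F'): step: R->7, L=4; F->plug->F->R->H->L->E->refl->B->L'->A->R'->D->plug->A
Char 4 ('A'): step: R->0, L->5 (L advanced); A->plug->D->R->C->L->F->refl->G->L'->B->R'->A->plug->D
Char 5 ('H'): step: R->1, L=5; H->plug->H->R->A->L->H->refl->C->L'->E->R'->E->plug->E
Char 6 ('D'): step: R->2, L=5; D->plug->A->R->F->L->B->refl->E->L'->D->R'->D->plug->A
Char 7 ('D'): step: R->3, L=5; D->plug->A->R->H->L->A->refl->D->L'->G->R'->F->plug->F
Char 8 ('H'): step: R->4, L=5; H->plug->H->R->G->L->D->refl->A->L'->H->R'->D->plug->A
Char 9 ('E'): step: R->5, L=5; E->plug->E->R->D->L->E->refl->B->L'->F->R'->G->plug->G
Char 10 ('A'): step: R->6, L=5; A->plug->D->R->C->L->F->refl->G->L'->B->R'->E->plug->E

Answer: HGADEAFAGE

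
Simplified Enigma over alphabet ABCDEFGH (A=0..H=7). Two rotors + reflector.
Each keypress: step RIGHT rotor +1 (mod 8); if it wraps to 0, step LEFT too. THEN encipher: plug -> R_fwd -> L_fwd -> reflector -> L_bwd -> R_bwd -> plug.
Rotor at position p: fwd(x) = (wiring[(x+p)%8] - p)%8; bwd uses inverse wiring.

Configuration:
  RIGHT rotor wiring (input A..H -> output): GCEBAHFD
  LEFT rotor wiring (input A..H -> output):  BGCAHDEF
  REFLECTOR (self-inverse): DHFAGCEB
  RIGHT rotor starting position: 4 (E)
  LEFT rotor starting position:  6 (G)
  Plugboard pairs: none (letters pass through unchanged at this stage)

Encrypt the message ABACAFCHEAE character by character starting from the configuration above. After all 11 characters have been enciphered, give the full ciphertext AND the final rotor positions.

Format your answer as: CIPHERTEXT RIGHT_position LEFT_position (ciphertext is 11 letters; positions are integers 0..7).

Char 1 ('A'): step: R->5, L=6; A->plug->A->R->C->L->D->refl->A->L'->D->R'->H->plug->H
Char 2 ('B'): step: R->6, L=6; B->plug->B->R->F->L->C->refl->F->L'->H->R'->A->plug->A
Char 3 ('A'): step: R->7, L=6; A->plug->A->R->E->L->E->refl->G->L'->A->R'->G->plug->G
Char 4 ('C'): step: R->0, L->7 (L advanced); C->plug->C->R->E->L->B->refl->H->L'->C->R'->B->plug->B
Char 5 ('A'): step: R->1, L=7; A->plug->A->R->B->L->C->refl->F->L'->H->R'->D->plug->D
Char 6 ('F'): step: R->2, L=7; F->plug->F->R->B->L->C->refl->F->L'->H->R'->B->plug->B
Char 7 ('C'): step: R->3, L=7; C->plug->C->R->E->L->B->refl->H->L'->C->R'->D->plug->D
Char 8 ('H'): step: R->4, L=7; H->plug->H->R->F->L->A->refl->D->L'->D->R'->B->plug->B
Char 9 ('E'): step: R->5, L=7; E->plug->E->R->F->L->A->refl->D->L'->D->R'->H->plug->H
Char 10 ('A'): step: R->6, L=7; A->plug->A->R->H->L->F->refl->C->L'->B->R'->H->plug->H
Char 11 ('E'): step: R->7, L=7; E->plug->E->R->C->L->H->refl->B->L'->E->R'->A->plug->A
Final: ciphertext=HAGBDBDBHHA, RIGHT=7, LEFT=7

Answer: HAGBDBDBHHA 7 7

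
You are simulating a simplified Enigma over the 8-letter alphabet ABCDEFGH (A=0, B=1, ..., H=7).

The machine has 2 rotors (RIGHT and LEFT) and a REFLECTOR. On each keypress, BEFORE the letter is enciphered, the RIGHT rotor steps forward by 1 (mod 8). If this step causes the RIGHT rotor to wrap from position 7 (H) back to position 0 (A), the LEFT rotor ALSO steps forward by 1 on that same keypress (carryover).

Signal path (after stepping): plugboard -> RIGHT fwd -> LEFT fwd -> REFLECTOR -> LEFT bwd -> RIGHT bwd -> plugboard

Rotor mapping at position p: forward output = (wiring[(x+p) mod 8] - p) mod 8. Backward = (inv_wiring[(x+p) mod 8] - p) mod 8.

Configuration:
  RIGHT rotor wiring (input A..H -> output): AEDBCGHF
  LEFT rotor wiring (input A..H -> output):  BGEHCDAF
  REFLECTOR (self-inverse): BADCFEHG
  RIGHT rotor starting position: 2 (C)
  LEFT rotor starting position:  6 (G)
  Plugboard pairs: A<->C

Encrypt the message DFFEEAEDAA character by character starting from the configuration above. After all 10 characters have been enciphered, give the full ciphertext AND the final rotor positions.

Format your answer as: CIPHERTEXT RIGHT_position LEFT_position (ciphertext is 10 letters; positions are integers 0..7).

Char 1 ('D'): step: R->3, L=6; D->plug->D->R->E->L->G->refl->H->L'->B->R'->G->plug->G
Char 2 ('F'): step: R->4, L=6; F->plug->F->R->A->L->C->refl->D->L'->C->R'->B->plug->B
Char 3 ('F'): step: R->5, L=6; F->plug->F->R->G->L->E->refl->F->L'->H->R'->E->plug->E
Char 4 ('E'): step: R->6, L=6; E->plug->E->R->F->L->B->refl->A->L'->D->R'->F->plug->F
Char 5 ('E'): step: R->7, L=6; E->plug->E->R->C->L->D->refl->C->L'->A->R'->H->plug->H
Char 6 ('A'): step: R->0, L->7 (L advanced); A->plug->C->R->D->L->F->refl->E->L'->G->R'->F->plug->F
Char 7 ('E'): step: R->1, L=7; E->plug->E->R->F->L->D->refl->C->L'->B->R'->D->plug->D
Char 8 ('D'): step: R->2, L=7; D->plug->D->R->E->L->A->refl->B->L'->H->R'->B->plug->B
Char 9 ('A'): step: R->3, L=7; A->plug->C->R->D->L->F->refl->E->L'->G->R'->A->plug->C
Char 10 ('A'): step: R->4, L=7; A->plug->C->R->D->L->F->refl->E->L'->G->R'->A->plug->C
Final: ciphertext=GBEFHFDBCC, RIGHT=4, LEFT=7

Answer: GBEFHFDBCC 4 7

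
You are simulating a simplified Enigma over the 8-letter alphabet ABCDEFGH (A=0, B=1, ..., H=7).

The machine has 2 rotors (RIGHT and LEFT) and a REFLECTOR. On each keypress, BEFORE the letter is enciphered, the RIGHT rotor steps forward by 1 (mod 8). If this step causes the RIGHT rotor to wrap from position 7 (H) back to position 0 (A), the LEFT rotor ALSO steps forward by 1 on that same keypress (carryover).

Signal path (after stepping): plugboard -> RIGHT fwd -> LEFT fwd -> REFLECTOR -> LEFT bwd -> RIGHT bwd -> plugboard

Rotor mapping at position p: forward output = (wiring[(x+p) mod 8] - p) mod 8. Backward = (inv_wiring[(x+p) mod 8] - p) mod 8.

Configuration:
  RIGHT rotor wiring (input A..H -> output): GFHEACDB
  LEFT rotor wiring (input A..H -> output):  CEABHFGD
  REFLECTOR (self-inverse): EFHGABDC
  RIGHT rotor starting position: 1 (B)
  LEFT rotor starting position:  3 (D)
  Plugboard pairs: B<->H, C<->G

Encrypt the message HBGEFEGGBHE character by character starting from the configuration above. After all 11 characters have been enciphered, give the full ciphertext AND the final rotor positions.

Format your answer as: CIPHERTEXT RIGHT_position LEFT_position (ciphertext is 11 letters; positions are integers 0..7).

Answer: AAHBDABFHEC 4 4

Derivation:
Char 1 ('H'): step: R->2, L=3; H->plug->B->R->C->L->C->refl->H->L'->F->R'->A->plug->A
Char 2 ('B'): step: R->3, L=3; B->plug->H->R->E->L->A->refl->E->L'->B->R'->A->plug->A
Char 3 ('G'): step: R->4, L=3; G->plug->C->R->H->L->F->refl->B->L'->G->R'->B->plug->H
Char 4 ('E'): step: R->5, L=3; E->plug->E->R->A->L->G->refl->D->L'->D->R'->H->plug->B
Char 5 ('F'): step: R->6, L=3; F->plug->F->R->G->L->B->refl->F->L'->H->R'->D->plug->D
Char 6 ('E'): step: R->7, L=3; E->plug->E->R->F->L->H->refl->C->L'->C->R'->A->plug->A
Char 7 ('G'): step: R->0, L->4 (L advanced); G->plug->C->R->H->L->F->refl->B->L'->B->R'->H->plug->B
Char 8 ('G'): step: R->1, L=4; G->plug->C->R->D->L->H->refl->C->L'->C->R'->F->plug->F
Char 9 ('B'): step: R->2, L=4; B->plug->H->R->D->L->H->refl->C->L'->C->R'->B->plug->H
Char 10 ('H'): step: R->3, L=4; H->plug->B->R->F->L->A->refl->E->L'->G->R'->E->plug->E
Char 11 ('E'): step: R->4, L=4; E->plug->E->R->C->L->C->refl->H->L'->D->R'->G->plug->C
Final: ciphertext=AAHBDABFHEC, RIGHT=4, LEFT=4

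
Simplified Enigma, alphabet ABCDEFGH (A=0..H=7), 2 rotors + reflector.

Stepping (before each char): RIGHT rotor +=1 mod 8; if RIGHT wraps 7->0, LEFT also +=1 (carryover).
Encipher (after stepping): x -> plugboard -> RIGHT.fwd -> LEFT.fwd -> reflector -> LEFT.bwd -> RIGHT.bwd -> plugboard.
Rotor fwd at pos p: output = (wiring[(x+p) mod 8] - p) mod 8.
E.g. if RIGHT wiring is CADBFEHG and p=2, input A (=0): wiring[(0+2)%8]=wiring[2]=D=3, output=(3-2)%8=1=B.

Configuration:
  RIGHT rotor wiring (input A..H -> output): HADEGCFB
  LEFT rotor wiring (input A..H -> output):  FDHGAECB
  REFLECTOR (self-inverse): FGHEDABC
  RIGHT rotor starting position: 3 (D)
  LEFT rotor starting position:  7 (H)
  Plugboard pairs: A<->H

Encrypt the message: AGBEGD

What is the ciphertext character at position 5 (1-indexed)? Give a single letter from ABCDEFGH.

Char 1 ('A'): step: R->4, L=7; A->plug->H->R->A->L->C->refl->H->L'->E->R'->F->plug->F
Char 2 ('G'): step: R->5, L=7; G->plug->G->R->H->L->D->refl->E->L'->C->R'->D->plug->D
Char 3 ('B'): step: R->6, L=7; B->plug->B->R->D->L->A->refl->F->L'->G->R'->F->plug->F
Char 4 ('E'): step: R->7, L=7; E->plug->E->R->F->L->B->refl->G->L'->B->R'->C->plug->C
Char 5 ('G'): step: R->0, L->0 (L advanced); G->plug->G->R->F->L->E->refl->D->L'->B->R'->H->plug->A

A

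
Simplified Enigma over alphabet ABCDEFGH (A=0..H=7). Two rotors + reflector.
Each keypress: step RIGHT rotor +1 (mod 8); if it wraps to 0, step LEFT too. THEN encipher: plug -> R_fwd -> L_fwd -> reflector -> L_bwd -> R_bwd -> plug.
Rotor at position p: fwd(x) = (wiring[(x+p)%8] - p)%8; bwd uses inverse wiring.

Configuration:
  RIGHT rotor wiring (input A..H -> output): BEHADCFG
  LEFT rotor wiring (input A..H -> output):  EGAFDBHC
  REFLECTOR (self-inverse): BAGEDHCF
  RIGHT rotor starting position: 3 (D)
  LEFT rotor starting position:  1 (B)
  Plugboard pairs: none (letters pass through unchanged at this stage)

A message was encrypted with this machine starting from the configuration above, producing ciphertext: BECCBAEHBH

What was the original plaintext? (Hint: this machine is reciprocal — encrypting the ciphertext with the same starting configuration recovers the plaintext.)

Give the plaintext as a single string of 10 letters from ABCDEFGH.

Char 1 ('B'): step: R->4, L=1; B->plug->B->R->G->L->B->refl->A->L'->E->R'->H->plug->H
Char 2 ('E'): step: R->5, L=1; E->plug->E->R->H->L->D->refl->E->L'->C->R'->F->plug->F
Char 3 ('C'): step: R->6, L=1; C->plug->C->R->D->L->C->refl->G->L'->F->R'->G->plug->G
Char 4 ('C'): step: R->7, L=1; C->plug->C->R->F->L->G->refl->C->L'->D->R'->G->plug->G
Char 5 ('B'): step: R->0, L->2 (L advanced); B->plug->B->R->E->L->F->refl->H->L'->D->R'->E->plug->E
Char 6 ('A'): step: R->1, L=2; A->plug->A->R->D->L->H->refl->F->L'->E->R'->F->plug->F
Char 7 ('E'): step: R->2, L=2; E->plug->E->R->D->L->H->refl->F->L'->E->R'->F->plug->F
Char 8 ('H'): step: R->3, L=2; H->plug->H->R->E->L->F->refl->H->L'->D->R'->E->plug->E
Char 9 ('B'): step: R->4, L=2; B->plug->B->R->G->L->C->refl->G->L'->A->R'->F->plug->F
Char 10 ('H'): step: R->5, L=2; H->plug->H->R->G->L->C->refl->G->L'->A->R'->B->plug->B

Answer: HFGGEFFEFB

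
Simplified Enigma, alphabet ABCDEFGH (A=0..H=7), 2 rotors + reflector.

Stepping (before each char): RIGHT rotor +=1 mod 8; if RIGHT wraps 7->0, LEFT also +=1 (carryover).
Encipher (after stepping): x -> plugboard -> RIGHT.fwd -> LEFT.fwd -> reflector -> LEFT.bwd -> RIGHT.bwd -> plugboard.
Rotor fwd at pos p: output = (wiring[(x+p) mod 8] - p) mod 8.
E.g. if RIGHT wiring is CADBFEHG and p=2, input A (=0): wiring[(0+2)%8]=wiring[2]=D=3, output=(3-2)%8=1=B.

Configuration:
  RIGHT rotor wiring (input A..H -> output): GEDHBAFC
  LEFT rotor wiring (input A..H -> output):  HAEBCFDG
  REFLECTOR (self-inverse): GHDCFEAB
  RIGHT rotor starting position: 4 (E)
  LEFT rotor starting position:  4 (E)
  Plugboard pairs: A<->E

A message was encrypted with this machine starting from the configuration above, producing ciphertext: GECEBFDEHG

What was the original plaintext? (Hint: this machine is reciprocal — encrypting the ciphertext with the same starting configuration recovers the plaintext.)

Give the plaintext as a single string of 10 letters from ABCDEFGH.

Answer: DABDHECAEB

Derivation:
Char 1 ('G'): step: R->5, L=4; G->plug->G->R->C->L->H->refl->B->L'->B->R'->D->plug->D
Char 2 ('E'): step: R->6, L=4; E->plug->A->R->H->L->F->refl->E->L'->F->R'->E->plug->A
Char 3 ('C'): step: R->7, L=4; C->plug->C->R->F->L->E->refl->F->L'->H->R'->B->plug->B
Char 4 ('E'): step: R->0, L->5 (L advanced); E->plug->A->R->G->L->E->refl->F->L'->H->R'->D->plug->D
Char 5 ('B'): step: R->1, L=5; B->plug->B->R->C->L->B->refl->H->L'->F->R'->H->plug->H
Char 6 ('F'): step: R->2, L=5; F->plug->F->R->A->L->A->refl->G->L'->B->R'->A->plug->E
Char 7 ('D'): step: R->3, L=5; D->plug->D->R->C->L->B->refl->H->L'->F->R'->C->plug->C
Char 8 ('E'): step: R->4, L=5; E->plug->A->R->F->L->H->refl->B->L'->C->R'->E->plug->A
Char 9 ('H'): step: R->5, L=5; H->plug->H->R->E->L->D->refl->C->L'->D->R'->A->plug->E
Char 10 ('G'): step: R->6, L=5; G->plug->G->R->D->L->C->refl->D->L'->E->R'->B->plug->B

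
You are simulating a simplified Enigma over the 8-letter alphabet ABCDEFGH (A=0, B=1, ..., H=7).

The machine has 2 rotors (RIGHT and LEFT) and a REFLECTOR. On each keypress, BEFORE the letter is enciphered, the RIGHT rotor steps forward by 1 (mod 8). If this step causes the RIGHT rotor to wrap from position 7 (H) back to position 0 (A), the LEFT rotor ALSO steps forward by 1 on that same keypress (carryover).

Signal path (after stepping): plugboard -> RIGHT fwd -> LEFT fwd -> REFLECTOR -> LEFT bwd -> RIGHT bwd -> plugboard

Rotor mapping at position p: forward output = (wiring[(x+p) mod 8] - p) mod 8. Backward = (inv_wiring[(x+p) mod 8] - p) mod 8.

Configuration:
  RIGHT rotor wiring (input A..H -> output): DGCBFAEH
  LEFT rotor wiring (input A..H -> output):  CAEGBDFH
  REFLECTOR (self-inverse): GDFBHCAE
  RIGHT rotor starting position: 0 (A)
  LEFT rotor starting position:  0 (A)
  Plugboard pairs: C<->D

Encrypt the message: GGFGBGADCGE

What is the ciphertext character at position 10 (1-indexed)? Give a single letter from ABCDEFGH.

Char 1 ('G'): step: R->1, L=0; G->plug->G->R->G->L->F->refl->C->L'->A->R'->C->plug->D
Char 2 ('G'): step: R->2, L=0; G->plug->G->R->B->L->A->refl->G->L'->D->R'->C->plug->D
Char 3 ('F'): step: R->3, L=0; F->plug->F->R->A->L->C->refl->F->L'->G->R'->A->plug->A
Char 4 ('G'): step: R->4, L=0; G->plug->G->R->G->L->F->refl->C->L'->A->R'->C->plug->D
Char 5 ('B'): step: R->5, L=0; B->plug->B->R->H->L->H->refl->E->L'->C->R'->C->plug->D
Char 6 ('G'): step: R->6, L=0; G->plug->G->R->H->L->H->refl->E->L'->C->R'->H->plug->H
Char 7 ('A'): step: R->7, L=0; A->plug->A->R->A->L->C->refl->F->L'->G->R'->F->plug->F
Char 8 ('D'): step: R->0, L->1 (L advanced); D->plug->C->R->C->L->F->refl->C->L'->E->R'->G->plug->G
Char 9 ('C'): step: R->1, L=1; C->plug->D->R->E->L->C->refl->F->L'->C->R'->H->plug->H
Char 10 ('G'): step: R->2, L=1; G->plug->G->R->B->L->D->refl->B->L'->H->R'->B->plug->B

B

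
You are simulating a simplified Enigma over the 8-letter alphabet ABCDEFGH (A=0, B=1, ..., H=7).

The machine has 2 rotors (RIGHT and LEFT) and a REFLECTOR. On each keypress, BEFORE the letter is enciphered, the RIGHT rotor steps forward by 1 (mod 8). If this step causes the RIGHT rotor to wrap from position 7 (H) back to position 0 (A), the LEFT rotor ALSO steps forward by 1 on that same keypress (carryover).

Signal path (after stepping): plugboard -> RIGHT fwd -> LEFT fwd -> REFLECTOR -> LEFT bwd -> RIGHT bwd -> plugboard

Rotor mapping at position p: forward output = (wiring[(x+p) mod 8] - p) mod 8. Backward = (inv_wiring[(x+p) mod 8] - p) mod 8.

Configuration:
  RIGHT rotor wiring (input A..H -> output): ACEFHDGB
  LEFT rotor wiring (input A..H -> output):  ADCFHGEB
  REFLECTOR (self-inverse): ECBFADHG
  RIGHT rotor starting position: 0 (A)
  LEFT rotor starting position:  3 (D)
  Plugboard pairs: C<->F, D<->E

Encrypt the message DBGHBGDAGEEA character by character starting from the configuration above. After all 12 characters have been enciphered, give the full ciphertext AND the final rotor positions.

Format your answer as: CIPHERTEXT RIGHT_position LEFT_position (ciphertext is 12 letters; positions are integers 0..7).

Answer: CHBCADBCBCFG 4 4

Derivation:
Char 1 ('D'): step: R->1, L=3; D->plug->E->R->C->L->D->refl->F->L'->F->R'->F->plug->C
Char 2 ('B'): step: R->2, L=3; B->plug->B->R->D->L->B->refl->C->L'->A->R'->H->plug->H
Char 3 ('G'): step: R->3, L=3; G->plug->G->R->H->L->H->refl->G->L'->E->R'->B->plug->B
Char 4 ('H'): step: R->4, L=3; H->plug->H->R->B->L->E->refl->A->L'->G->R'->F->plug->C
Char 5 ('B'): step: R->5, L=3; B->plug->B->R->B->L->E->refl->A->L'->G->R'->A->plug->A
Char 6 ('G'): step: R->6, L=3; G->plug->G->R->B->L->E->refl->A->L'->G->R'->E->plug->D
Char 7 ('D'): step: R->7, L=3; D->plug->E->R->G->L->A->refl->E->L'->B->R'->B->plug->B
Char 8 ('A'): step: R->0, L->4 (L advanced); A->plug->A->R->A->L->D->refl->F->L'->D->R'->F->plug->C
Char 9 ('G'): step: R->1, L=4; G->plug->G->R->A->L->D->refl->F->L'->D->R'->B->plug->B
Char 10 ('E'): step: R->2, L=4; E->plug->D->R->B->L->C->refl->B->L'->H->R'->F->plug->C
Char 11 ('E'): step: R->3, L=4; E->plug->D->R->D->L->F->refl->D->L'->A->R'->C->plug->F
Char 12 ('A'): step: R->4, L=4; A->plug->A->R->D->L->F->refl->D->L'->A->R'->G->plug->G
Final: ciphertext=CHBCADBCBCFG, RIGHT=4, LEFT=4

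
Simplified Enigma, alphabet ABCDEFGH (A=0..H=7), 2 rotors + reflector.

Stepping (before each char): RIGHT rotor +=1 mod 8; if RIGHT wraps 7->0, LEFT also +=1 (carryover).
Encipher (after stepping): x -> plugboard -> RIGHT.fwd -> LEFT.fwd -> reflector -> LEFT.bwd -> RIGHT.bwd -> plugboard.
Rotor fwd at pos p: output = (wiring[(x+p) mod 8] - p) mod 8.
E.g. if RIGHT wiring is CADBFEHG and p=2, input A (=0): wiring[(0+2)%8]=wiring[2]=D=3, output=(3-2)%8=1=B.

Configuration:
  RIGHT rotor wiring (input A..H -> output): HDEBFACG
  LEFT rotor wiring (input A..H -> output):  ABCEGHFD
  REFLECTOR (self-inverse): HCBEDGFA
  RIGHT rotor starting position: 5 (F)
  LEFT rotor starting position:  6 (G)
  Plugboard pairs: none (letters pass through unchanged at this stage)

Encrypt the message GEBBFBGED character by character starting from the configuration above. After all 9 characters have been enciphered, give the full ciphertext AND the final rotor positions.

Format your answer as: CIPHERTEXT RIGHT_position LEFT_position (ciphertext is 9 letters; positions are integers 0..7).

Answer: HAFCBHEBE 6 7

Derivation:
Char 1 ('G'): step: R->6, L=6; G->plug->G->R->H->L->B->refl->C->L'->C->R'->H->plug->H
Char 2 ('E'): step: R->7, L=6; E->plug->E->R->C->L->C->refl->B->L'->H->R'->A->plug->A
Char 3 ('B'): step: R->0, L->7 (L advanced); B->plug->B->R->D->L->D->refl->E->L'->A->R'->F->plug->F
Char 4 ('B'): step: R->1, L=7; B->plug->B->R->D->L->D->refl->E->L'->A->R'->C->plug->C
Char 5 ('F'): step: R->2, L=7; F->plug->F->R->E->L->F->refl->G->L'->H->R'->B->plug->B
Char 6 ('B'): step: R->3, L=7; B->plug->B->R->C->L->C->refl->B->L'->B->R'->H->plug->H
Char 7 ('G'): step: R->4, L=7; G->plug->G->R->A->L->E->refl->D->L'->D->R'->E->plug->E
Char 8 ('E'): step: R->5, L=7; E->plug->E->R->G->L->A->refl->H->L'->F->R'->B->plug->B
Char 9 ('D'): step: R->6, L=7; D->plug->D->R->F->L->H->refl->A->L'->G->R'->E->plug->E
Final: ciphertext=HAFCBHEBE, RIGHT=6, LEFT=7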